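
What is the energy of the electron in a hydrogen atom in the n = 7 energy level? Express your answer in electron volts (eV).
-0.28 eV

The energy levels of a hydrogen-like atom are given by:
E_n = -13.6057 eV / n²

For n = 7:
E_7 = -13.6057 eV / 7²
E_7 = -13.6057 eV / 49
E_7 = -0.28 eV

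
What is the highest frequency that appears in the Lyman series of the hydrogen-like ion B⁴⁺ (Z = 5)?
8.2246e+16 Hz

The series limit corresponds to the transition from n = ∞ to n = 1.
This is the highest energy (shortest wavelength) transition in the Lyman series.

E_∞ = 0 eV
E_1 = -13.6057 × 5² / 1² = -340.142500 eV

Energy at series limit:
ΔE = E_∞ - E_1 = 0 - (-340.142500) = 340.142500 eV
E = 340.142500 eV × (1.602177 × 10⁻¹⁹ J/eV) = 5.449685e-17 J
f = E/h = 5.449685e-17 J / (6.62607 × 10⁻³⁴ J·s) = 8.2246e+16 Hz

This energy equals the ionization energy from the n = 1 state of B⁴⁺.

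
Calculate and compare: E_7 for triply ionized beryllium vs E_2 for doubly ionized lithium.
Li²⁺ at n = 2 (E = -30.612825 eV)

Using E_n = -13.6057 Z² / n² eV:

Be³⁺ (Z = 4) at n = 7:
E = -13.6057 × 4² / 7² = -13.6057 × 16 / 49 = -4.442677551 eV

Li²⁺ (Z = 3) at n = 2:
E = -13.6057 × 3² / 2² = -13.6057 × 9 / 4 = -30.612825000 eV

Since -30.612825000 eV < -4.442677551 eV,
Li²⁺ at n = 2 is more tightly bound (requires more energy to ionize).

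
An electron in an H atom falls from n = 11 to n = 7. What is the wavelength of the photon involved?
7504.01523 nm

First, find the transition energy using E_n = -13.6057 / n² eV:
E_11 = -13.6057 / 11² = -0.11244380165 eV
E_7 = -13.6057 / 7² = -0.27766734694 eV

Photon energy: |ΔE| = |E_7 - E_11| = 0.16522354529 eV

Convert to wavelength using E = hc/λ with hc = 1239.84 eV·nm:
λ = hc/E = 1239.84 eV·nm / 0.16522354529 eV
λ = 7504.01523 nm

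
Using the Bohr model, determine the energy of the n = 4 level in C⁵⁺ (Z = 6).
-30.613 eV

For hydrogen-like ions, the energy levels scale with Z²:
E_n = -13.6057 Z² / n² eV

For C⁵⁺ (Z = 6) at n = 4:
E_4 = -13.6057 × 6² / 4²
E_4 = -13.6057 × 36 / 16
E_4 = -489.8052 / 16
E_4 = -30.613 eV

The energy is 36 times more negative than hydrogen at the same n due to the stronger nuclear charge.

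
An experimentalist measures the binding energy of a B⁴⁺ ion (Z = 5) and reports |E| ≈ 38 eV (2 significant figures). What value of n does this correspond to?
n = 3

The exact energy levels follow E_n = -13.6057 Z² / n² eV with Z = 5.

The measured value (-38 eV) is reported to only 2 significant figures, so we must test candidate n values and see which one matches to that precision.

Candidate energies:
  n = 1:  E = -13.6057 × 5² / 1² = -340.14250 eV
  n = 2:  E = -13.6057 × 5² / 2² = -85.03563 eV
  n = 3:  E = -13.6057 × 5² / 3² = -37.79361 eV  ← matches
  n = 4:  E = -13.6057 × 5² / 4² = -21.25891 eV
  n = 5:  E = -13.6057 × 5² / 5² = -13.60570 eV

Checking against the measurement of -38 eV (2 sig figs), only n = 3 agrees:
E_3 = -37.79361 eV, which rounds to -38 eV ✓

Therefore n = 3.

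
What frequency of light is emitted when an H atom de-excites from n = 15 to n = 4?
1.91e+14 Hz

First, find the transition energy:
E_15 = -13.6057 / 15² = -0.060470 eV
E_4 = -13.6057 / 4² = -0.850356 eV
|ΔE| = |E_4 - E_15| = 0.789886 eV

Convert to Joules: E = 0.789886 eV × (1.602177 × 10⁻¹⁹ J/eV) = 1.2655e-19 J

Using E = hf:
f = E/h = 1.2655e-19 J / (6.62607 × 10⁻³⁴ J·s)
f = 1.91e+14 Hz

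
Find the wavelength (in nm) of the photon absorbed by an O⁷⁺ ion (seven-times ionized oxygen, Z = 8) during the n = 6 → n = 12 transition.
68.35 nm

First, find the transition energy using E_n = -13.6057 Z² / n² eV:
E_6 = -13.6057 × 8² / 6² = -24.1879 eV
E_12 = -13.6057 × 8² / 12² = -6.0470 eV

Photon energy: |ΔE| = |E_12 - E_6| = 18.1409 eV

Convert to wavelength using E = hc/λ with hc = 1239.84 eV·nm:
λ = hc/E = 1239.84 eV·nm / 18.1409 eV
λ = 68.35 nm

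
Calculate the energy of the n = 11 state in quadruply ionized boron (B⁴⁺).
-2.81 eV

For hydrogen-like ions, the energy levels scale with Z²:
E_n = -13.6057 Z² / n² eV

For B⁴⁺ (Z = 5) at n = 11:
E_11 = -13.6057 × 5² / 11²
E_11 = -13.6057 × 25 / 121
E_11 = -340.1425 / 121
E_11 = -2.81 eV

The energy is 25 times more negative than hydrogen at the same n due to the stronger nuclear charge.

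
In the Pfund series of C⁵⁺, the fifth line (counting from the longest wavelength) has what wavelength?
84.376 nm

The lines of a series are numbered from the longest wavelength (smallest ΔE) outward; the fifth line is the transition from n = n_f + 5 to n_f.
The Pfund series has all transitions ending at n_f = 5.

For C⁵⁺ (Z = 6), the fifth line (ε-line) is the jump from n = 10 to n = 5:
E_10 = -13.6057 × 6² / 10² = -4.89805 eV
E_5 = -13.6057 × 6² / 5² = -19.59221 eV
ΔE = E_10 - E_5 = 14.69416 eV

λ = hc/E = 1239.84 eV·nm / 14.69416 eV
λ = 84.376 nm

This is the ε-line of the Pfund series in C⁵⁺.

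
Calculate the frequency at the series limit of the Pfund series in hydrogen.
1.31594e+14 Hz

The series limit corresponds to the transition from n = ∞ to n = 5.
This is the highest energy (shortest wavelength) transition in the Pfund series.

E_∞ = 0 eV
E_5 = -13.6057 / 5² = -0.544228000 eV

Energy at series limit:
ΔE = E_∞ - E_5 = 0 - (-0.544228000) = 0.544228000 eV
E = 0.544228000 eV × (1.602177 × 10⁻¹⁹ J/eV) = 8.7194958e-20 J
f = E/h = 8.7194958e-20 J / (6.62607 × 10⁻³⁴ J·s) = 1.31594e+14 Hz

This energy equals the ionization energy from the n = 5 state of hydrogen.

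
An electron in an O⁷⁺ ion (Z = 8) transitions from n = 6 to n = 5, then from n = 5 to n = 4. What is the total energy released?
30.23 eV

The energy levels of O⁷⁺ are E_n = -13.6057 × 8² / n² eV.

First transition (6 → 5):
ΔE₁ = |E_5 - E_6|
ΔE₁ = |-34.83059200 - (-24.18791111)| = 10.64268 eV

Second transition (5 → 4):
ΔE₂ = |E_4 - E_5|
ΔE₂ = |-54.42280000 - (-34.83059200)| = 19.59221 eV

Total energy released:
E_total = ΔE₁ + ΔE₂ = 10.64268 + 19.59221 = 30.23 eV

Note: This equals the direct transition 6 → 4: 30.23 eV ✓
Energy is conserved regardless of the path taken.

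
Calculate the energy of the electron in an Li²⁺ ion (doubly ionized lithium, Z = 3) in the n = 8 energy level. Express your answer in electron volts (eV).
-1.91 eV

The energy levels of a hydrogen-like atom are given by:
E_n = -13.6057 Z² / n² eV  (with Z = 3 for Li²⁺)

For n = 8:
E_8 = -13.6057 × 3² / 8²
E_8 = -13.6057 × 9 / 64
E_8 = -1.91 eV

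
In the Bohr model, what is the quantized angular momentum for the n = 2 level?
2.10914e-34 J·s (or 2ℏ)

In the Bohr model, angular momentum is quantized:
L = nℏ

where ℏ = h/(2π) = 1.0545718e-34 J·s

For n = 2:
L = 2 × 1.0545718e-34 J·s
L = 2.10914e-34 J·s

This can also be written as L = 2ℏ.
The angular momentum is an integer multiple of the reduced Planck constant.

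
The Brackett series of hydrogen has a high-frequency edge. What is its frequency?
2.0562e+14 Hz

The series limit corresponds to the transition from n = ∞ to n = 4.
This is the highest energy (shortest wavelength) transition in the Brackett series.

E_∞ = 0 eV
E_4 = -13.6057 / 4² = -0.85035625 eV

Energy at series limit:
ΔE = E_∞ - E_4 = 0 - (-0.85035625) = 0.85035625 eV
E = 0.85035625 eV × (1.602177 × 10⁻¹⁹ J/eV) = 1.362421e-19 J
f = E/h = 1.362421e-19 J / (6.62607 × 10⁻³⁴ J·s) = 2.0562e+14 Hz

This energy equals the ionization energy from the n = 4 state of hydrogen.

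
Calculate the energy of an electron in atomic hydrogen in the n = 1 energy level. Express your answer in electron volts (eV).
-13.6057 eV

The energy levels of a hydrogen-like atom are given by:
E_n = -13.6057 eV / n²

For n = 1:
E_1 = -13.6057 eV / 1²
E_1 = -13.6057 eV / 1
E_1 = -13.6057 eV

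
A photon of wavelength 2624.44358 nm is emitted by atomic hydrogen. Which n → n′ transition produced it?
n = 6 → n = 4

First, find the photon energy from the wavelength (hc = 1239.84 eV·nm):
E = hc/λ = 1239.84 eV·nm / 2624.44358 nm = 0.47242014 eV

The energy levels of hydrogen satisfy E_n = -13.6057 / n² eV, so an emission n_i → n_f releases
ΔE = 13.6057 × (1/n_f² − 1/n_i²) eV.

Setting ΔE equal to the photon energy:
1/n_f² − 1/n_i² = 0.47242014 / 13.6057 = 0.034722222

Since 1/n_i² must be positive, we need 1/n_f² > 0.034722222, i.e. n_f ≤ 5. For each allowed n_f, solve n_i = (1/n_f² − 0.034722222)^(−1/2) and check whether it is a whole number:
  n_f = 1: 1/n_i² = 1.000000000 − 0.034722222 = 0.965277778 → n_i = 1.018  (not an integer) ✗
  n_f = 2: 1/n_i² = 0.250000000 − 0.034722222 = 0.215277778 → n_i = 2.155  (not an integer) ✗
  n_f = 3: 1/n_i² = 0.111111111 − 0.034722222 = 0.076388889 → n_i = 3.618  (not an integer) ✗
  n_f = 4: 1/n_i² = 0.062500000 − 0.034722222 = 0.027777778 → n_i = 6.000  → integer, n_i = 6 ✓
  n_f = 5: 1/n_i² = 0.040000000 − 0.034722222 = 0.005277778 → n_i = 13.765  (not an integer) ✗

Only n_f = 4 gives an integer upper level, n_i = 6.

The transition is from n = 6 to n = 4 (emission).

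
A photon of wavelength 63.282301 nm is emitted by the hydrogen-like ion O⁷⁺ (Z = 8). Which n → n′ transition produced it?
n = 5 → n = 4

First, find the photon energy from the wavelength (hc = 1239.84 eV·nm):
E = hc/λ = 1239.84 eV·nm / 63.282301 nm = 19.592208 eV

The energy levels of O⁷⁺ satisfy E_n = -13.6057 × 8² / n² eV, so an emission n_i → n_f releases
ΔE = 13.6057 × 8² × (1/n_f² − 1/n_i²) eV.

Setting ΔE equal to the photon energy:
1/n_f² − 1/n_i² = 19.592208 / (13.6057 × 8²) = 0.022500000

Since 1/n_i² must be positive, we need 1/n_f² > 0.022500000, i.e. n_f ≤ 6. For each allowed n_f, solve n_i = (1/n_f² − 0.022500000)^(−1/2) and check whether it is a whole number:
  n_f = 1: 1/n_i² = 1.000000000 − 0.022500000 = 0.977500000 → n_i = 1.011  (not an integer) ✗
  n_f = 2: 1/n_i² = 0.250000000 − 0.022500000 = 0.227500000 → n_i = 2.097  (not an integer) ✗
  n_f = 3: 1/n_i² = 0.111111111 − 0.022500000 = 0.088611111 → n_i = 3.359  (not an integer) ✗
  n_f = 4: 1/n_i² = 0.062500000 − 0.022500000 = 0.040000000 → n_i = 5.000  → integer, n_i = 5 ✓
  n_f = 5: 1/n_i² = 0.040000000 − 0.022500000 = 0.017500000 → n_i = 7.559  (not an integer) ✗
  n_f = 6: 1/n_i² = 0.027777778 − 0.022500000 = 0.005277778 → n_i = 13.765  (not an integer) ✗

Only n_f = 4 gives an integer upper level, n_i = 5.

The transition is from n = 5 to n = 4 (emission).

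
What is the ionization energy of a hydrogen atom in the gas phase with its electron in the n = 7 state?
0.277667 eV

The ionization energy is the energy needed to remove the electron completely (n → ∞).

For hydrogen, E_n = -13.6057 eV / n².

At n = 7: E_7 = -13.6057 / 7² = -0.277667347 eV
At n = ∞: E_∞ = 0 eV

Ionization energy = E_∞ - E_7 = 0 - (-0.277667347) = 0.277667347 eV
Ionization energy ≈ 0.277667 eV

This is also called the binding energy of the electron in state n = 7.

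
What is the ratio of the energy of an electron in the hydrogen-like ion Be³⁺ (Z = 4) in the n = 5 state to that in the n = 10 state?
4.000

Using E_n = -13.6057 Z² / n² eV with Z = 4:

E_5 = -13.6057 × 4² / 5² = -217.6912 / 25 = -8.707648000 eV
E_10 = -13.6057 × 4² / 10² = -217.6912 / 100 = -2.176912000 eV

The ratio is:
E_5/E_10 = (-8.707648000) / (-2.176912000)
E_5/E_10 = (-217.6912/25) / (-217.6912/100)
E_5/E_10 = 100/25
E_5/E_10 = 4.000
(Note: the Z² factors cancel in the ratio.)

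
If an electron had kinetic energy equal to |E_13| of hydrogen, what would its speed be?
1.68e+05 m/s (or 0.0561% of c)

The binding energy at n = 13 for hydrogen is:
E_13 = -13.6057/13² = -0.0805071 eV
|E_13| = 0.0805071 eV

Convert to Joules:
KE = 0.0805071 eV × (1.602177 × 10⁻¹⁹ J/eV) = 1.2899e-20 J

Using KE = ½mv²:
v = √(2·KE/m_e)
v = √(2 × 1.2899e-20 J / 9.10938 × 10⁻³¹ kg)
v = 1.68e+05 m/s

This is approximately 0.0561% the speed of light.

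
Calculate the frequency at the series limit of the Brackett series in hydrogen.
2.056e+14 Hz

The series limit corresponds to the transition from n = ∞ to n = 4.
This is the highest energy (shortest wavelength) transition in the Brackett series.

E_∞ = 0 eV
E_4 = -13.6057 / 4² = -0.8503563 eV

Energy at series limit:
ΔE = E_∞ - E_4 = 0 - (-0.8503563) = 0.8503563 eV
E = 0.8503563 eV × (1.602177 × 10⁻¹⁹ J/eV) = 1.36242e-19 J
f = E/h = 1.36242e-19 J / (6.62607 × 10⁻³⁴ J·s) = 2.056e+14 Hz

This energy equals the ionization energy from the n = 4 state of hydrogen.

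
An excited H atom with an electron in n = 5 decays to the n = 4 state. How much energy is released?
0.306128 eV

The energy levels are E_n = -13.6057 eV / n².

Energy at n = 5: E_5 = -13.6057 / 5² = -0.544228000 eV
Energy at n = 4: E_4 = -13.6057 / 4² = -0.850356250 eV

For emission (electron falling to lower state), the photon energy is:
E_photon = E_5 - E_4 = |-0.544228000 - (-0.850356250)|
E_photon = 0.306128 eV

This energy is carried away by the emitted photon.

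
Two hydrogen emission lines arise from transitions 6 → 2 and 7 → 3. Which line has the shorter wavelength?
6 → 2

Calculate the energy for each transition:

Transition 6 → 2:
ΔE₁ = |E_2 - E_6| = |-13.6057/2² - (-13.6057/6²)|
ΔE₁ = |-3.40142500 - (-0.37793611)| = 3.02349 eV

Transition 7 → 3:
ΔE₂ = |E_3 - E_7| = |-13.6057/3² - (-13.6057/7²)|
ΔE₂ = |-1.51174444 - (-0.27766735)| = 1.23408 eV

Since 3.02349 eV > 1.23408 eV, the transition 6 → 2 emits the more energetic photon.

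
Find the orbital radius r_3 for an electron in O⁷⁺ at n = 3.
0.0595 nm (or 0.5953 Å)

The Bohr radius formula is:
r_n = n² a₀ / Z

where a₀ = 0.0529177 nm is the Bohr radius.

For O⁷⁺ (Z = 8) at n = 3:
r_3 = 3² × 0.0529177 nm / 8
r_3 = 9 × 0.0529177 nm / 8
r_3 = 0.47626 nm / 8
r_3 = 0.0595 nm

The electron orbits at approximately 0.0595 nm from the nucleus.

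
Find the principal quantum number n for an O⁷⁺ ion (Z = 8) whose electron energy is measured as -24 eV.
n = 6

The exact energy levels follow E_n = -13.6057 Z² / n² eV with Z = 8.

The measured value (-24 eV) is reported to only 2 significant figures, so we must test candidate n values and see which one matches to that precision.

Candidate energies:
  n = 4:  E = -13.6057 × 8² / 4² = -54.42280 eV
  n = 5:  E = -13.6057 × 8² / 5² = -34.83059 eV
  n = 6:  E = -13.6057 × 8² / 6² = -24.18791 eV  ← matches
  n = 7:  E = -13.6057 × 8² / 7² = -17.77071 eV
  n = 8:  E = -13.6057 × 8² / 8² = -13.60570 eV

Checking against the measurement of -24 eV (2 sig figs), only n = 6 agrees:
E_6 = -24.18791 eV, which rounds to -24 eV ✓

Therefore n = 6.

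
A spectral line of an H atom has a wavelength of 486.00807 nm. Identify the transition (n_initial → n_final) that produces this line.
n = 4 → n = 2

First, find the photon energy from the wavelength (hc = 1239.84 eV·nm):
E = hc/λ = 1239.84 eV·nm / 486.00807 nm = 2.5510688 eV

The energy levels of hydrogen satisfy E_n = -13.6057 / n² eV, so an emission n_i → n_f releases
ΔE = 13.6057 × (1/n_f² − 1/n_i²) eV.

Setting ΔE equal to the photon energy:
1/n_f² − 1/n_i² = 2.5510688 / 13.6057 = 0.18750000

Since 1/n_i² must be positive, we need 1/n_f² > 0.18750000, i.e. n_f ≤ 2. For each allowed n_f, solve n_i = (1/n_f² − 0.18750000)^(−1/2) and check whether it is a whole number:
  n_f = 1: 1/n_i² = 1.00000000 − 0.18750000 = 0.81250000 → n_i = 1.109  (not an integer) ✗
  n_f = 2: 1/n_i² = 0.25000000 − 0.18750000 = 0.06250000 → n_i = 4.000  → integer, n_i = 4 ✓

Only n_f = 2 gives an integer upper level, n_i = 4.

The transition is from n = 4 to n = 2 (emission).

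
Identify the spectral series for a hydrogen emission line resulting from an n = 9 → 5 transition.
Pfund series

The spectral series in hydrogen are named based on the final (lower) energy level:
- Lyman series: n_final = 1 (ultraviolet)
- Balmer series: n_final = 2 (visible/near-UV)
- Paschen series: n_final = 3 (infrared)
- Brackett series: n_final = 4 (infrared)
- Pfund series: n_final = 5 (far infrared)

Since this transition ends at n = 5, it belongs to the Pfund series.

For reference, this 9 → 5 line has photon energy
ΔE = 13.6057 eV × (1/5² - 1/9²) = 0.37625639506 eV,
corresponding to wavelength λ = hc/ΔE = 1239.84 eV·nm / 0.37625639506 eV = 3295.19981 nm in the far infrared region.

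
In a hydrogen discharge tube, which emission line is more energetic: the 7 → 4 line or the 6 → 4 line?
7 → 4

Calculate the energy for each transition:

Transition 7 → 4:
ΔE₁ = |E_4 - E_7| = |-13.6057/4² - (-13.6057/7²)|
ΔE₁ = |-0.850356250000 - (-0.277667346939)| = 0.572688903 eV

Transition 6 → 4:
ΔE₂ = |E_4 - E_6| = |-13.6057/4² - (-13.6057/6²)|
ΔE₂ = |-0.850356250000 - (-0.377936111111)| = 0.472420139 eV

Since 0.572688903 eV > 0.472420139 eV, the transition 7 → 4 emits the more energetic photon.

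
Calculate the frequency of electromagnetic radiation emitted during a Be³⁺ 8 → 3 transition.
5.02615e+15 Hz

First, find the transition energy:
E_8 = -13.6057 × 4² / 8² = -3.4014250 eV
E_3 = -13.6057 × 4² / 3² = -24.1879111 eV
|ΔE| = |E_3 - E_8| = 20.7864861 eV

Convert to Joules: E = 20.7864861 eV × (1.602177 × 10⁻¹⁹ J/eV) = 3.3303630e-18 J

Using E = hf:
f = E/h = 3.3303630e-18 J / (6.62607 × 10⁻³⁴ J·s)
f = 5.02615e+15 Hz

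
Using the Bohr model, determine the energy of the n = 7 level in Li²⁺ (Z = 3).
-2.499006 eV

For hydrogen-like ions, the energy levels scale with Z²:
E_n = -13.6057 Z² / n² eV

For Li²⁺ (Z = 3) at n = 7:
E_7 = -13.6057 × 3² / 7²
E_7 = -13.6057 × 9 / 49
E_7 = -122.4513 / 49
E_7 = -2.499006 eV

The energy is 9 times more negative than hydrogen at the same n due to the stronger nuclear charge.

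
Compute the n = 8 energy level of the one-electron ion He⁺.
-0.850356 eV

For hydrogen-like ions, the energy levels scale with Z²:
E_n = -13.6057 Z² / n² eV

For He⁺ (Z = 2) at n = 8:
E_8 = -13.6057 × 2² / 8²
E_8 = -13.6057 × 4 / 64
E_8 = -54.4228 / 64
E_8 = -0.850356 eV

The energy is 4 times more negative than hydrogen at the same n due to the stronger nuclear charge.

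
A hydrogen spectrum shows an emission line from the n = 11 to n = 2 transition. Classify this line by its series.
Balmer series

The spectral series in hydrogen are named based on the final (lower) energy level:
- Lyman series: n_final = 1 (ultraviolet)
- Balmer series: n_final = 2 (visible/near-UV)
- Paschen series: n_final = 3 (infrared)
- Brackett series: n_final = 4 (infrared)
- Pfund series: n_final = 5 (far infrared)

Since this transition ends at n = 2, it belongs to the Balmer series.

For reference, this 11 → 2 line has photon energy
ΔE = 13.6057 eV × (1/2² - 1/11²) = 3.288981198 eV,
corresponding to wavelength λ = hc/ΔE = 1239.84 eV·nm / 3.288981198 eV = 376.96780 nm in the visible/near-UV region.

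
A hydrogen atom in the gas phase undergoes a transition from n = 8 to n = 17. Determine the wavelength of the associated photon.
7491.00439 nm

First, find the transition energy using E_n = -13.6057 / n² eV:
E_8 = -13.6057 / 8² = -0.21258906250 eV
E_17 = -13.6057 / 17² = -0.04707854671 eV

Photon energy: |ΔE| = |E_17 - E_8| = 0.16551051579 eV

Convert to wavelength using E = hc/λ with hc = 1239.84 eV·nm:
λ = hc/E = 1239.84 eV·nm / 0.16551051579 eV
λ = 7491.00439 nm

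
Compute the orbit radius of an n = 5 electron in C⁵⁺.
0.22049 nm (or 2.20491 Å)

The Bohr radius formula is:
r_n = n² a₀ / Z

where a₀ = 0.05291772 nm is the Bohr radius.

For C⁵⁺ (Z = 6) at n = 5:
r_5 = 5² × 0.05291772 nm / 6
r_5 = 25 × 0.05291772 nm / 6
r_5 = 1.322943 nm / 6
r_5 = 0.22049 nm

The electron orbits at approximately 0.22049 nm from the nucleus.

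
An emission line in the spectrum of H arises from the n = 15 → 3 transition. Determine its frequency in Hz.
3.50917e+14 Hz

First, find the transition energy:
E_15 = -13.6057 / 15² = -0.06046978 eV
E_3 = -13.6057 / 3² = -1.51174444 eV
|ΔE| = |E_3 - E_15| = 1.45127466 eV

Convert to Joules: E = 1.45127466 eV × (1.602177 × 10⁻¹⁹ J/eV) = 2.3251989e-19 J

Using E = hf:
f = E/h = 2.3251989e-19 J / (6.62607 × 10⁻³⁴ J·s)
f = 3.50917e+14 Hz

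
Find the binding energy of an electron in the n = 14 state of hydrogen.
0.069417 eV

The ionization energy is the energy needed to remove the electron completely (n → ∞).

For hydrogen, E_n = -13.6057 eV / n².

At n = 14: E_14 = -13.6057 / 14² = -0.069416837 eV
At n = ∞: E_∞ = 0 eV

Ionization energy = E_∞ - E_14 = 0 - (-0.069416837) = 0.069416837 eV
Ionization energy ≈ 0.069417 eV

This is also called the binding energy of the electron in state n = 14.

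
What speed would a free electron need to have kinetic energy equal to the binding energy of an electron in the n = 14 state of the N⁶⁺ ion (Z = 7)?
1.09385e+06 m/s (or 0.3649% of c)

The binding energy at n = 14 for N⁶⁺ is:
E_14 = -13.6057 × 7²/14² = -3.40142500 eV
|E_14| = 3.40142500 eV

Convert to Joules:
KE = 3.40142500 eV × (1.602177 × 10⁻¹⁹ J/eV) = 5.4496849e-19 J

Using KE = ½mv²:
v = √(2·KE/m_e)
v = √(2 × 5.4496849e-19 J / 9.10938 × 10⁻³¹ kg)
v = 1.09385e+06 m/s

This is approximately 0.3649% the speed of light.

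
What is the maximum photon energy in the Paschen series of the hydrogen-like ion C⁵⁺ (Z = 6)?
54.423 eV

The series limit corresponds to the transition from n = ∞ to n = 3.
This is the highest energy (shortest wavelength) transition in the Paschen series.

E_∞ = 0 eV
E_3 = -13.6057 × 6² / 3² = -54.423 eV

Energy at series limit:
ΔE = E_∞ - E_3 = 0 - (-54.423) = 54.423 eV

This energy equals the ionization energy from the n = 3 state of C⁵⁺.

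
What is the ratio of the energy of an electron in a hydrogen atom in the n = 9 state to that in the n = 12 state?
1.778

Using E_n = -13.6057 Z² / n² eV with Z = 1:

E_9 = -13.6057 / 9² = -13.6057 / 81 = -0.167971605 eV
E_12 = -13.6057 / 12² = -13.6057 / 144 = -0.094484028 eV

The ratio is:
E_9/E_12 = (-0.167971605) / (-0.094484028)
E_9/E_12 = (-13.6057/81) / (-13.6057/144)
E_9/E_12 = 144/81
E_9/E_12 = 1.778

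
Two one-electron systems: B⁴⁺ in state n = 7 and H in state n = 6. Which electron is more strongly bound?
B⁴⁺ at n = 7 (E = -6.94168 eV)

Using E_n = -13.6057 Z² / n² eV:

B⁴⁺ (Z = 5) at n = 7:
E = -13.6057 × 5² / 7² = -13.6057 × 25 / 49 = -6.94168367 eV

H (Z = 1) at n = 6:
E = -13.6057 × 1² / 6² = -13.6057 × 1 / 36 = -0.37793611 eV

Since -6.94168367 eV < -0.37793611 eV,
B⁴⁺ at n = 7 is more tightly bound (requires more energy to ionize).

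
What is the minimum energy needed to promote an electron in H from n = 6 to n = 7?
0.1003 eV

The energy levels of a hydrogen-like atom are E_n = -13.6057 eV / n².

Energy at n = 6: E_6 = -13.6057 / 6² = -0.3779361 eV
Energy at n = 7: E_7 = -13.6057 / 7² = -0.2776673 eV

The excitation energy is the difference:
ΔE = E_7 - E_6
ΔE = -0.2776673 - (-0.3779361)
ΔE = 0.1003 eV

Since this is positive, energy must be absorbed (photon absorption).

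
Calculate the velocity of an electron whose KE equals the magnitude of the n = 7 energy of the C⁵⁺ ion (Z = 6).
1.87517e+06 m/s (or 0.63% of c)

The binding energy at n = 7 for C⁵⁺ is:
E_7 = -13.6057 × 6²/7² = -9.99602449 eV
|E_7| = 9.99602449 eV

Convert to Joules:
KE = 9.99602449 eV × (1.602177 × 10⁻¹⁹ J/eV) = 1.6015401e-18 J

Using KE = ½mv²:
v = √(2·KE/m_e)
v = √(2 × 1.6015401e-18 J / 9.10938 × 10⁻³¹ kg)
v = 1.87517e+06 m/s

This is approximately 0.63% the speed of light.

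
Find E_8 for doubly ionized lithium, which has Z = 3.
-1.9133 eV

For hydrogen-like ions, the energy levels scale with Z²:
E_n = -13.6057 Z² / n² eV

For Li²⁺ (Z = 3) at n = 8:
E_8 = -13.6057 × 3² / 8²
E_8 = -13.6057 × 9 / 64
E_8 = -122.4513 / 64
E_8 = -1.9133 eV

The energy is 9 times more negative than hydrogen at the same n due to the stronger nuclear charge.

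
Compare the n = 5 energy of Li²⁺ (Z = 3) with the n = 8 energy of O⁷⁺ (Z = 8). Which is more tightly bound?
O⁷⁺ at n = 8 (E = -13.61 eV)

Using E_n = -13.6057 Z² / n² eV:

Li²⁺ (Z = 3) at n = 5:
E = -13.6057 × 3² / 5² = -13.6057 × 9 / 25 = -4.89805 eV

O⁷⁺ (Z = 8) at n = 8:
E = -13.6057 × 8² / 8² = -13.6057 × 64 / 64 = -13.60570 eV

Since -13.60570 eV < -4.89805 eV,
O⁷⁺ at n = 8 is more tightly bound (requires more energy to ionize).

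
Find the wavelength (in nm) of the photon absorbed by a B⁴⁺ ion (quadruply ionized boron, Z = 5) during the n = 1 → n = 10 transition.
3.682 nm

First, find the transition energy using E_n = -13.6057 Z² / n² eV:
E_1 = -13.6057 × 5² / 1² = -340.14250 eV
E_10 = -13.6057 × 5² / 10² = -3.40143 eV

Photon energy: |ΔE| = |E_10 - E_1| = 336.74107 eV

Convert to wavelength using E = hc/λ with hc = 1239.84 eV·nm:
λ = hc/E = 1239.84 eV·nm / 336.74107 eV
λ = 3.682 nm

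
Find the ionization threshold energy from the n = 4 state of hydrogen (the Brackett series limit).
0.85 eV

The series limit corresponds to the transition from n = ∞ to n = 4.
This is the highest energy (shortest wavelength) transition in the Brackett series.

E_∞ = 0 eV
E_4 = -13.6057 / 4² = -0.85 eV

Energy at series limit:
ΔE = E_∞ - E_4 = 0 - (-0.85) = 0.85 eV

This energy equals the ionization energy from the n = 4 state of hydrogen.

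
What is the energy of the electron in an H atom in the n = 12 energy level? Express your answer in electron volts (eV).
-0.09 eV

The energy levels of a hydrogen-like atom are given by:
E_n = -13.6057 eV / n²

For n = 12:
E_12 = -13.6057 eV / 12²
E_12 = -13.6057 eV / 144
E_12 = -0.09 eV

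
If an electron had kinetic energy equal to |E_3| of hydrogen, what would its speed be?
7.29231e+05 m/s (or 0.24% of c)

The binding energy at n = 3 for hydrogen is:
E_3 = -13.6057/3² = -1.51174444 eV
|E_3| = 1.51174444 eV

Convert to Joules:
KE = 1.51174444 eV × (1.602177 × 10⁻¹⁹ J/eV) = 2.4220822e-19 J

Using KE = ½mv²:
v = √(2·KE/m_e)
v = √(2 × 2.4220822e-19 J / 9.10938 × 10⁻³¹ kg)
v = 7.29231e+05 m/s

This is approximately 0.24% the speed of light.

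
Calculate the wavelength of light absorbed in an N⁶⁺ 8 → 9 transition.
567.10666 nm

First, find the transition energy using E_n = -13.6057 Z² / n² eV:
E_8 = -13.6057 × 7² / 8² = -10.416864063 eV
E_9 = -13.6057 × 7² / 9² = -8.230608642 eV

Photon energy: |ΔE| = |E_9 - E_8| = 2.186255421 eV

Convert to wavelength using E = hc/λ with hc = 1239.84 eV·nm:
λ = hc/E = 1239.84 eV·nm / 2.186255421 eV
λ = 567.10666 nm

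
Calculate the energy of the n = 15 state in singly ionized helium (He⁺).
-0.2419 eV

For hydrogen-like ions, the energy levels scale with Z²:
E_n = -13.6057 Z² / n² eV

For He⁺ (Z = 2) at n = 15:
E_15 = -13.6057 × 2² / 15²
E_15 = -13.6057 × 4 / 225
E_15 = -54.4228 / 225
E_15 = -0.2419 eV

The energy is 4 times more negative than hydrogen at the same n due to the stronger nuclear charge.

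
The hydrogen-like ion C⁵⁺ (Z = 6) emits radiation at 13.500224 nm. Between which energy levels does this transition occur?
n = 4 → n = 2

First, find the photon energy from the wavelength (hc = 1239.84 eV·nm):
E = hc/λ = 1239.84 eV·nm / 13.500224 nm = 91.838476 eV

The energy levels of C⁵⁺ satisfy E_n = -13.6057 × 6² / n² eV, so an emission n_i → n_f releases
ΔE = 13.6057 × 6² × (1/n_f² − 1/n_i²) eV.

Setting ΔE equal to the photon energy:
1/n_f² − 1/n_i² = 91.838476 / (13.6057 × 6²) = 0.18750000

Since 1/n_i² must be positive, we need 1/n_f² > 0.18750000, i.e. n_f ≤ 2. For each allowed n_f, solve n_i = (1/n_f² − 0.18750000)^(−1/2) and check whether it is a whole number:
  n_f = 1: 1/n_i² = 1.00000000 − 0.18750000 = 0.81250000 → n_i = 1.109  (not an integer) ✗
  n_f = 2: 1/n_i² = 0.25000000 − 0.18750000 = 0.06250000 → n_i = 4.000  → integer, n_i = 4 ✓

Only n_f = 2 gives an integer upper level, n_i = 4.

The transition is from n = 4 to n = 2 (emission).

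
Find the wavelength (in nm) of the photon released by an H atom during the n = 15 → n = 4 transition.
1569.64329 nm

First, find the transition energy using E_n = -13.6057 / n² eV:
E_15 = -13.6057 / 15² = -0.06046977778 eV
E_4 = -13.6057 / 4² = -0.85035625000 eV

Photon energy: |ΔE| = |E_4 - E_15| = 0.78988647222 eV

Convert to wavelength using E = hc/λ with hc = 1239.84 eV·nm:
λ = hc/E = 1239.84 eV·nm / 0.78988647222 eV
λ = 1569.64329 nm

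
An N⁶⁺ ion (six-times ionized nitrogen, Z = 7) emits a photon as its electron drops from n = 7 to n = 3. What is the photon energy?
60.4698 eV

The energy levels are E_n = -13.6057 Z² eV / n².

Energy at n = 7: E_7 = -13.6057 × 7² / 7² = -13.6057000 eV
Energy at n = 3: E_3 = -13.6057 × 7² / 3² = -74.0754778 eV

For emission (electron falling to lower state), the photon energy is:
E_photon = E_7 - E_3 = |-13.6057000 - (-74.0754778)|
E_photon = 60.4698 eV

This energy is carried away by the emitted photon.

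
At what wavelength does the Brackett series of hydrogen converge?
1458.0242 nm

The series limit corresponds to the transition from n = ∞ to n = 4.
This is the highest energy (shortest wavelength) transition in the Brackett series.

E_∞ = 0 eV
E_4 = -13.6057 / 4² = -0.8503562500 eV

Energy at series limit:
ΔE = E_∞ - E_4 = 0 - (-0.8503562500) = 0.8503562500 eV
λ = hc/E = 1239.84 eV·nm / 0.8503562500 eV = 1458.0242 nm

This energy equals the ionization energy from the n = 4 state of hydrogen.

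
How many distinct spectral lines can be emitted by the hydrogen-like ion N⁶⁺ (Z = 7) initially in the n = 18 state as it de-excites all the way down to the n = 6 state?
78

The electron can occupy levels n = 6, 7, ..., 18 during de-excitation — that is m = 18 - 6 + 1 = 13 distinct levels.

The number of distinct spectral lines equals the number of ways to choose 2 of these m levels (each pair gives one possible emission transition):

Number of lines = m(m-1)/2 = 13×12/2 = 78

These correspond to all possible transitions between the 13 levels:
18 → 17, 18 → 16, 18 → 15, 18 → 14, 18 → 13, 18 → 12, 18 → 11, 18 → 10...

Each transition produces a photon with a unique energy (and thus wavelength). This count does not depend on Z.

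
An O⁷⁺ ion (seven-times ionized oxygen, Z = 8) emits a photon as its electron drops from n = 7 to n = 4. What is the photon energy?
36.65209 eV

The energy levels are E_n = -13.6057 Z² eV / n².

Energy at n = 7: E_7 = -13.6057 × 8² / 7² = -17.77071020 eV
Energy at n = 4: E_4 = -13.6057 × 8² / 4² = -54.42280000 eV

For emission (electron falling to lower state), the photon energy is:
E_photon = E_7 - E_4 = |-17.77071020 - (-54.42280000)|
E_photon = 36.65209 eV

This energy is carried away by the emitted photon.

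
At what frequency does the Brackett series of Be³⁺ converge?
3.29e+15 Hz

The series limit corresponds to the transition from n = ∞ to n = 4.
This is the highest energy (shortest wavelength) transition in the Brackett series.

E_∞ = 0 eV
E_4 = -13.6057 × 4² / 4² = -13.60570 eV

Energy at series limit:
ΔE = E_∞ - E_4 = 0 - (-13.60570) = 13.60570 eV
E = 13.60570 eV × (1.602177 × 10⁻¹⁹ J/eV) = 2.1799e-18 J
f = E/h = 2.1799e-18 J / (6.62607 × 10⁻³⁴ J·s) = 3.29e+15 Hz

This energy equals the ionization energy from the n = 4 state of Be³⁺.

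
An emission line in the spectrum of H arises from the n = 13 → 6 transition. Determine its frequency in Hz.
7.192e+13 Hz

First, find the transition energy:
E_13 = -13.6057 / 13² = -0.0805071 eV
E_6 = -13.6057 / 6² = -0.3779361 eV
|ΔE| = |E_6 - E_13| = 0.2974290 eV

Convert to Joules: E = 0.2974290 eV × (1.602177 × 10⁻¹⁹ J/eV) = 4.76534e-20 J

Using E = hf:
f = E/h = 4.76534e-20 J / (6.62607 × 10⁻³⁴ J·s)
f = 7.192e+13 Hz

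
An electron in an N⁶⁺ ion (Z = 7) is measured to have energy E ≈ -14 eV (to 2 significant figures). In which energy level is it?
n = 7

The exact energy levels follow E_n = -13.6057 Z² / n² eV with Z = 7.

The measured value (-14 eV) is reported to only 2 significant figures, so we must test candidate n values and see which one matches to that precision.

Candidate energies:
  n = 5:  E = -13.6057 × 7² / 5² = -26.66717 eV
  n = 6:  E = -13.6057 × 7² / 6² = -18.51887 eV
  n = 7:  E = -13.6057 × 7² / 7² = -13.60570 eV  ← matches
  n = 8:  E = -13.6057 × 7² / 8² = -10.41686 eV
  n = 9:  E = -13.6057 × 7² / 9² = -8.23061 eV

Checking against the measurement of -14 eV (2 sig figs), only n = 7 agrees:
E_7 = -13.60570 eV, which rounds to -14 eV ✓

Therefore n = 7.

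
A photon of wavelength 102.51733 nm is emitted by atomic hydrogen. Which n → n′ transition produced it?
n = 3 → n = 1

First, find the photon energy from the wavelength (hc = 1239.84 eV·nm):
E = hc/λ = 1239.84 eV·nm / 102.51733 nm = 12.093955 eV

The energy levels of hydrogen satisfy E_n = -13.6057 / n² eV, so an emission n_i → n_f releases
ΔE = 13.6057 × (1/n_f² − 1/n_i²) eV.

Setting ΔE equal to the photon energy:
1/n_f² − 1/n_i² = 12.093955 / 13.6057 = 0.88888885

Since 1/n_i² must be positive, we need 1/n_f² > 0.88888885, i.e. n_f ≤ 1. For each allowed n_f, solve n_i = (1/n_f² − 0.88888885)^(−1/2) and check whether it is a whole number:
  n_f = 1: 1/n_i² = 1.00000000 − 0.88888885 = 0.11111115 → n_i = 3.000  → integer, n_i = 3 ✓

Only n_f = 1 gives an integer upper level, n_i = 3.

The transition is from n = 3 to n = 1 (emission).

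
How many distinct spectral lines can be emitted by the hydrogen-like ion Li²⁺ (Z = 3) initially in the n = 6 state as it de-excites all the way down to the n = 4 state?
3

The electron can occupy levels n = 4, 5, ..., 6 during de-excitation — that is m = 6 - 4 + 1 = 3 distinct levels.

The number of distinct spectral lines equals the number of ways to choose 2 of these m levels (each pair gives one possible emission transition):

Number of lines = m(m-1)/2 = 3×2/2 = 3

These correspond to all possible transitions between the 3 levels:
6 → 5, 6 → 4, 5 → 4

Each transition produces a photon with a unique energy (and thus wavelength). This count does not depend on Z.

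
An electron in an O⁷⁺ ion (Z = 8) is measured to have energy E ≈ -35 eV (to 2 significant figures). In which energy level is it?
n = 5

The exact energy levels follow E_n = -13.6057 Z² / n² eV with Z = 8.

The measured value (-35 eV) is reported to only 2 significant figures, so we must test candidate n values and see which one matches to that precision.

Candidate energies:
  n = 3:  E = -13.6057 × 8² / 3² = -96.75164 eV
  n = 4:  E = -13.6057 × 8² / 4² = -54.42280 eV
  n = 5:  E = -13.6057 × 8² / 5² = -34.83059 eV  ← matches
  n = 6:  E = -13.6057 × 8² / 6² = -24.18791 eV
  n = 7:  E = -13.6057 × 8² / 7² = -17.77071 eV

Checking against the measurement of -35 eV (2 sig figs), only n = 5 agrees:
E_5 = -34.83059 eV, which rounds to -35 eV ✓

Therefore n = 5.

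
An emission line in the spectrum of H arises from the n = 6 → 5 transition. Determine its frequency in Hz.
4.02092e+13 Hz

First, find the transition energy:
E_6 = -13.6057 / 6² = -0.377936111 eV
E_5 = -13.6057 / 5² = -0.544228000 eV
|ΔE| = |E_5 - E_6| = 0.166291889 eV

Convert to Joules: E = 0.166291889 eV × (1.602177 × 10⁻¹⁹ J/eV) = 2.6642904e-20 J

Using E = hf:
f = E/h = 2.6642904e-20 J / (6.62607 × 10⁻³⁴ J·s)
f = 4.02092e+13 Hz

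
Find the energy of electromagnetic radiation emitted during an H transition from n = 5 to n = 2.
2.85720 eV

The energy levels are E_n = -13.6057 eV / n².

Energy at n = 5: E_5 = -13.6057 / 5² = -0.54422800 eV
Energy at n = 2: E_2 = -13.6057 / 2² = -3.40142500 eV

For emission (electron falling to lower state), the photon energy is:
E_photon = E_5 - E_2 = |-0.54422800 - (-3.40142500)|
E_photon = 2.85720 eV

This energy is carried away by the emitted photon.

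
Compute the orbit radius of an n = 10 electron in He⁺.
2.6459 nm (or 26.4589 Å)

The Bohr radius formula is:
r_n = n² a₀ / Z

where a₀ = 0.0529177 nm is the Bohr radius.

For He⁺ (Z = 2) at n = 10:
r_10 = 10² × 0.0529177 nm / 2
r_10 = 100 × 0.0529177 nm / 2
r_10 = 5.29177 nm / 2
r_10 = 2.6459 nm

The electron orbits at approximately 2.6459 nm from the nucleus.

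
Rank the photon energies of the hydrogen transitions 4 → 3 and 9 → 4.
9 → 4

Calculate the energy for each transition:

Transition 4 → 3:
ΔE₁ = |E_3 - E_4| = |-13.6057/3² - (-13.6057/4²)|
ΔE₁ = |-1.511744444444 - (-0.850356250000)| = 0.661388194 eV

Transition 9 → 4:
ΔE₂ = |E_4 - E_9| = |-13.6057/4² - (-13.6057/9²)|
ΔE₂ = |-0.850356250000 - (-0.167971604938)| = 0.682384645 eV

Since 0.682384645 eV > 0.661388194 eV, the transition 9 → 4 emits the more energetic photon.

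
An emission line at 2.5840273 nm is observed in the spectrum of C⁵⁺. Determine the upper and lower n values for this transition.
n = 7 → n = 1

First, find the photon energy from the wavelength (hc = 1239.84 eV·nm):
E = hc/λ = 1239.84 eV·nm / 2.5840273 nm = 479.80917 eV

The energy levels of C⁵⁺ satisfy E_n = -13.6057 × 6² / n² eV, so an emission n_i → n_f releases
ΔE = 13.6057 × 6² × (1/n_f² − 1/n_i²) eV.

Setting ΔE equal to the photon energy:
1/n_f² − 1/n_i² = 479.80917 / (13.6057 × 6²) = 0.97959183

Since 1/n_i² must be positive, we need 1/n_f² > 0.97959183, i.e. n_f ≤ 1. For each allowed n_f, solve n_i = (1/n_f² − 0.97959183)^(−1/2) and check whether it is a whole number:
  n_f = 1: 1/n_i² = 1.00000000 − 0.97959183 = 0.02040817 → n_i = 7.000  → integer, n_i = 7 ✓

Only n_f = 1 gives an integer upper level, n_i = 7.

The transition is from n = 7 to n = 1 (emission).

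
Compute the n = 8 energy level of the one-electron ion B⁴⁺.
-5.3147 eV

For hydrogen-like ions, the energy levels scale with Z²:
E_n = -13.6057 Z² / n² eV

For B⁴⁺ (Z = 5) at n = 8:
E_8 = -13.6057 × 5² / 8²
E_8 = -13.6057 × 25 / 64
E_8 = -340.1425 / 64
E_8 = -5.3147 eV

The energy is 25 times more negative than hydrogen at the same n due to the stronger nuclear charge.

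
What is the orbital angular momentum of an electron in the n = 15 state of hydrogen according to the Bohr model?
1.5819e-33 J·s (or 15ℏ)

In the Bohr model, angular momentum is quantized:
L = nℏ

where ℏ = h/(2π) = 1.054572e-34 J·s

For n = 15:
L = 15 × 1.054572e-34 J·s
L = 1.5819e-33 J·s

This can also be written as L = 15ℏ.
The angular momentum is an integer multiple of the reduced Planck constant.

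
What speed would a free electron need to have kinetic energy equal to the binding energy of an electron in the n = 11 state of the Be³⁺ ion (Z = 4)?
7.95525e+05 m/s (or 0.265358% of c)

The binding energy at n = 11 for Be³⁺ is:
E_11 = -13.6057 × 4²/11² = -1.79910083 eV
|E_11| = 1.79910083 eV

Convert to Joules:
KE = 1.79910083 eV × (1.602177 × 10⁻¹⁹ J/eV) = 2.8824780e-19 J

Using KE = ½mv²:
v = √(2·KE/m_e)
v = √(2 × 2.8824780e-19 J / 9.10938 × 10⁻³¹ kg)
v = 7.95525e+05 m/s

This is approximately 0.265358% the speed of light.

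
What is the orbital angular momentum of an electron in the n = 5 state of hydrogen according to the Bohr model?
5.2729e-34 J·s (or 5ℏ)

In the Bohr model, angular momentum is quantized:
L = nℏ

where ℏ = h/(2π) = 1.054572e-34 J·s

For n = 5:
L = 5 × 1.054572e-34 J·s
L = 5.2729e-34 J·s

This can also be written as L = 5ℏ.
The angular momentum is an integer multiple of the reduced Planck constant.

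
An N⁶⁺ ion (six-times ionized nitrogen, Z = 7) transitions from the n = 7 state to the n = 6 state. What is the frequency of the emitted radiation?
1.1880e+15 Hz

First, find the transition energy:
E_7 = -13.6057 × 7² / 7² = -13.60570000 eV
E_6 = -13.6057 × 7² / 6² = -18.51886944 eV
|ΔE| = |E_6 - E_7| = 4.91316944 eV

Convert to Joules: E = 4.91316944 eV × (1.602177 × 10⁻¹⁹ J/eV) = 7.871767e-19 J

Using E = hf:
f = E/h = 7.871767e-19 J / (6.62607 × 10⁻³⁴ J·s)
f = 1.1880e+15 Hz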